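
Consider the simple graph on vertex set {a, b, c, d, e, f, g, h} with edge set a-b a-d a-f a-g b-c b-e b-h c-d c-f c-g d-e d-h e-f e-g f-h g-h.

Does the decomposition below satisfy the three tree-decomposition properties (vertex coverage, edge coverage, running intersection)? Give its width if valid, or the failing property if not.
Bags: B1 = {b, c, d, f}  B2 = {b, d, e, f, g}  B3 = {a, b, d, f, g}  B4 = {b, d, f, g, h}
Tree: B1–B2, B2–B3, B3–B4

A tree decomposition must satisfy three properties: every vertex lies in some bag; for every edge, both endpoints lie together in some bag; and for every vertex, the bags containing it form a connected subtree. Here edge (g,c) lies in no bag, so the decomposition is invalid.

No — edge (g,c) lies in no bag.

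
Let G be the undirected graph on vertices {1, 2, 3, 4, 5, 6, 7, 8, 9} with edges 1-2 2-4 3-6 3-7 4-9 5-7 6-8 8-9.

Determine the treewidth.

1

A width-1 tree decomposition is:
Bags: B1 = {5, 7}  B2 = {3, 7}  B3 = {3, 6}  B4 = {6, 8}  B5 = {8, 9}  B6 = {4, 9}  B7 = {2, 4}  B8 = {1, 2}
Tree: B1–B2, B2–B3, B3–B4, B4–B5, B5–B6, B6–B7, B7–B8
The largest bag has 2 vertices, giving width 1; this decomposition certifies tw(G) ≤ 1. Since G has at least one edge (e.g. 5–7), it is not an edgeless graph, so tw(G) ≥ 1. Combining the bounds, tw(G) = 1.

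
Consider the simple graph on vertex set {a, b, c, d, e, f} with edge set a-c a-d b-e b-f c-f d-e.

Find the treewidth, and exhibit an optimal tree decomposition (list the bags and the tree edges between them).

The largest bag has 3 vertices, giving width 2; this decomposition certifies tw(G) ≤ 2. Since e–d–a–c–f–b–e is a cycle in G, G is not acyclic. Forests are exactly the graphs of treewidth ≤ 1, so tw(G) ≥ 2. The upper and lower bounds meet at 2, so that is the treewidth.

Treewidth 2.
Bags: B1 = {a, d, e}  B2 = {a, c, e}  B3 = {c, e, f}  B4 = {b, e, f}
Tree: B1–B2, B2–B3, B3–B4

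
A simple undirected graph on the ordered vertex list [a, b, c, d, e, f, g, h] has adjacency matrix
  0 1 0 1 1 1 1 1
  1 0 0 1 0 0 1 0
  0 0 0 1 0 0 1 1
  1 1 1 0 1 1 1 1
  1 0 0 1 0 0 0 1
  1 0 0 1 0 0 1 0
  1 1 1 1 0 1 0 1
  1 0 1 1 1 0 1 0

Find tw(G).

A width-3 tree decomposition is:
Bags: B1 = {a, d, g, h}  B2 = {c, d, g, h}  B3 = {a, d, f, g}  B4 = {a, b, d, g}  B5 = {a, d, e, h}
Tree: B1–B2, B1–B3, B3–B4, B1–B5
Every bag has size at most 4, so the width is 4 − 1 = 3 and tw(G) ≤ 3. On the other hand G contains the 4-clique {c, d, g, h}. A clique must lie in a single bag of any decomposition, so no decomposition can have width below 3. The upper and lower bounds meet at 3, so that is the treewidth.

3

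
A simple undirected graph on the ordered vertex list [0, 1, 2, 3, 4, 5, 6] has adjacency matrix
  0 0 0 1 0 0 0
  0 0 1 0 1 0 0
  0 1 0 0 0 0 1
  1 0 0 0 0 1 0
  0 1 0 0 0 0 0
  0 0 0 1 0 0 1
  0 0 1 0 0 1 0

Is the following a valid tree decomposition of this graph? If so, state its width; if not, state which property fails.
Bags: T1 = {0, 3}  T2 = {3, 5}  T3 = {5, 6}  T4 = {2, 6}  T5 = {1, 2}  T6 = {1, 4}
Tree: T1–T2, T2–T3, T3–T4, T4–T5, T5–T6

Yes; width 1.

Every vertex of G appears in some bag (union = {0, 1, 2, 3, 4, 5, 6}); every edge is covered by a bag; and for each vertex v the set of bags containing v is connected in the bag tree. The decomposition is therefore valid. The largest bag has 2 vertices, so the width is 1.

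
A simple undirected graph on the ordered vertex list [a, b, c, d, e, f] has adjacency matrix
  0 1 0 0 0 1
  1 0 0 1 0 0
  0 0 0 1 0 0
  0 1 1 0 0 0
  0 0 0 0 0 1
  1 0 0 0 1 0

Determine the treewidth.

1

A width-1 tree decomposition is:
Bags: B1 = {e, f}  B2 = {a, f}  B3 = {a, b}  B4 = {b, d}  B5 = {c, d}
Tree: B1–B2, B2–B3, B3–B4, B4–B5
The largest bag has 2 vertices, giving width 1; this decomposition certifies tw(G) ≤ 1. Any graph with an edge has treewidth ≥ 1, and G has the edge e–f. Therefore the treewidth is 1.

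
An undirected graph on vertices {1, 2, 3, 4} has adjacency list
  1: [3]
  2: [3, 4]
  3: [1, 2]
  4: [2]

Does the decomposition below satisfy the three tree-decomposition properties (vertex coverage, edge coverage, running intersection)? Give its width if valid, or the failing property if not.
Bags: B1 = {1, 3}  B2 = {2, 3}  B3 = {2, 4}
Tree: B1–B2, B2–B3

Checking the three conditions: (i) the bags cover all of {1, 2, 3, 4}; (ii) for each edge, some bag contains both endpoints; (iii) the bags containing any fixed vertex form a subtree. All hold, so the decomposition is valid with width 2 − 1 = 1.

Yes; width 1.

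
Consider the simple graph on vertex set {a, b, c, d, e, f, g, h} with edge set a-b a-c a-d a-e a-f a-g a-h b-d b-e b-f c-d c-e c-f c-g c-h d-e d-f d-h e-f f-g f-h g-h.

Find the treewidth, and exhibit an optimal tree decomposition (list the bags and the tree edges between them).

Each bag holds 5 vertices, so the decomposition has width 4, which upper-bounds the treewidth. Conversely, {a, c, d, e, f} is a clique of size 5, and the vertices of any clique must share a bag in every tree decomposition; so some bag has ≥ 5 vertices and tw(G) ≥ 4. Hence tw(G) = 4 exactly.

Treewidth 4.
One optimal decomposition is:
Bags: B1 = {a, c, d, f, h}  B2 = {a, c, d, e, f}  B3 = {a, c, f, g, h}  B4 = {a, b, d, e, f}
Tree: B1–B2, B1–B3, B2–B4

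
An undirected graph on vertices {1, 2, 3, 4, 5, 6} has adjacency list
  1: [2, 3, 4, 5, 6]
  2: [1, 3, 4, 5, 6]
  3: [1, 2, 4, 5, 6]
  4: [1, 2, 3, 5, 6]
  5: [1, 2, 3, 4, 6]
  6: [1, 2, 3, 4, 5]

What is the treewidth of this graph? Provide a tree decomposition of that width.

With just one bag of size 6, the width is 6 − 1 = 5, so tw(G) ≤ 5. For the lower bound, the 6 vertices {1, 2, 3, 4, 5, 6} are pairwise adjacent, and any tree decomposition puts a clique entirely inside one bag — forcing width ≥ 5. Combining the bounds, tw(G) = 5.

Treewidth 5.
One optimal decomposition is:
Bags: B1 = {1, 2, 3, 4, 5, 6}
Tree: (single bag)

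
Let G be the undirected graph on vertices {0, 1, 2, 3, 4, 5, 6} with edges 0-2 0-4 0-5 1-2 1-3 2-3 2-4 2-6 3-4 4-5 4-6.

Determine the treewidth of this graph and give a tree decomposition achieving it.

Every bag has size at most 3, so the width is 3 − 1 = 2 and tw(G) ≤ 2. For the lower bound, the 3 vertices {1, 2, 3} are pairwise adjacent, and any tree decomposition puts a clique entirely inside one bag — forcing width ≥ 2. Hence tw(G) = 2 exactly.

Treewidth 2.
One optimal decomposition is:
Bags: B1 = {0, 2, 4}  B2 = {2, 4, 6}  B3 = {0, 4, 5}  B4 = {2, 3, 4}  B5 = {1, 2, 3}
Tree: B1–B2, B1–B3, B1–B4, B4–B5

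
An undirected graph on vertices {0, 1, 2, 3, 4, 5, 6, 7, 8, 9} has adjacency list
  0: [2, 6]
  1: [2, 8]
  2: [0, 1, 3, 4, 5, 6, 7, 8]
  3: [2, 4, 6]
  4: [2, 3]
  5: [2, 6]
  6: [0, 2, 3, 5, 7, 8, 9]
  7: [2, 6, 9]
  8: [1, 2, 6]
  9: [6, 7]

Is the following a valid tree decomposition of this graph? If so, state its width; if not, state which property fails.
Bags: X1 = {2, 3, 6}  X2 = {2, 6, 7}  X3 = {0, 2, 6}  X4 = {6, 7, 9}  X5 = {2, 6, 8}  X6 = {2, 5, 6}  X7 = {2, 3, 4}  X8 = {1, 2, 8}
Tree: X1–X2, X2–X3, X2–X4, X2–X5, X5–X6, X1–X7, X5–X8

Vertex coverage: the bags together contain {0, 1, 2, 3, 4, 5, 6, 7, 8, 9}, the full vertex set. Edge coverage: each edge of G has both endpoints in at least one bag. Running intersection: for every vertex, the bags containing it form a connected subtree. All three properties hold, so this is a valid tree decomposition of width max|bag| − 1 = 2, and hence tw(G) ≤ 2.

Yes; width 2.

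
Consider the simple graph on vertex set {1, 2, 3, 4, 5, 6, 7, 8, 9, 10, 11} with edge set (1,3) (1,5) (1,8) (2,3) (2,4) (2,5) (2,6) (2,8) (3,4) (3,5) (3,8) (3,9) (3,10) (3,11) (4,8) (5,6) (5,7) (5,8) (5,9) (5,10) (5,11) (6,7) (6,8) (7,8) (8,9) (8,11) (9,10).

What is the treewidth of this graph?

3

A width-3 tree decomposition is:
Bags: B1 = {2, 5, 6, 8}  B2 = {2, 3, 5, 8}  B3 = {3, 5, 8, 9}  B4 = {2, 3, 4, 8}  B5 = {5, 6, 7, 8}  B6 = {3, 5, 9, 10}  B7 = {3, 5, 8, 11}  B8 = {1, 3, 5, 8}
Tree: B1–B2, B2–B3, B2–B4, B1–B5, B3–B6, B2–B7, B7–B8
Every bag has size at most 4, so the width is 4 − 1 = 3 and tw(G) ≤ 3. On the other hand G contains the 4-clique {2, 3, 4, 8}. A clique must lie in a single bag of any decomposition, so no decomposition can have width below 3. Therefore the treewidth is 3.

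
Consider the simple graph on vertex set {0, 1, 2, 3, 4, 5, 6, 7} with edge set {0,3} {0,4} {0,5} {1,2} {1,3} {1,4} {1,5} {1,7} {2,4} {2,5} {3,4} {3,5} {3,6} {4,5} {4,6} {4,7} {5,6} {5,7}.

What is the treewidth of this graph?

A width-3 tree decomposition is:
Bags: B1 = {1, 3, 4, 5}  B2 = {0, 3, 4, 5}  B3 = {3, 4, 5, 6}  B4 = {1, 2, 4, 5}  B5 = {1, 4, 5, 7}
Tree: B1–B2, B2–B3, B1–B4, B4–B5
Every bag has size at most 4, so the width is 4 − 1 = 3 and tw(G) ≤ 3. Conversely, {0, 3, 4, 5} is a clique of size 4, and the vertices of any clique must share a bag in every tree decomposition; so some bag has ≥ 4 vertices and tw(G) ≥ 3. Hence tw(G) = 3 exactly.

3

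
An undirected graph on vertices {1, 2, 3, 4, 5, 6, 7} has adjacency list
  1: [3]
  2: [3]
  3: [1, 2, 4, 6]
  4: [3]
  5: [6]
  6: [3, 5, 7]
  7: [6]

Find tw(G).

1

A width-1 tree decomposition is:
Bags: B1 = {2, 3}  B2 = {3, 6}  B3 = {5, 6}  B4 = {1, 3}  B5 = {6, 7}  B6 = {3, 4}
Tree: B1–B2, B2–B3, B2–B4, B2–B5, B4–B6
The largest bag has 2 vertices, giving width 1; this decomposition certifies tw(G) ≤ 1. Since G has at least one edge (e.g. 3–2), it is not an edgeless graph, so tw(G) ≥ 1. The upper and lower bounds meet at 1, so that is the treewidth.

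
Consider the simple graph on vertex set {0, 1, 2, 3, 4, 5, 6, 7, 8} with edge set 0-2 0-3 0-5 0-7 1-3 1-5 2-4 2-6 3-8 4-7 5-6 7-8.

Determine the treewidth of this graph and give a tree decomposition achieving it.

Treewidth 3.
One optimal decomposition is:
Bags: B1 = {2, 4, 7, 8}  B2 = {0, 2, 7, 8}  B3 = {0, 2, 3, 8}  B4 = {0, 2, 3, 6}  B5 = {0, 3, 5, 6}  B6 = {1, 3, 5, 6}
Tree: B1–B2, B2–B3, B3–B4, B4–B5, B5–B6

Each bag holds 4 vertices, so the decomposition has width 3, which upper-bounds the treewidth. For the lower bound: the 4 vertex sets {4,7,8}, {2}, {0}, {1,3,5,6} are disjoint, each induces a connected subgraph, and every pair is joined by at least one edge of G. Contracting each set to a single vertex therefore yields K_{4} as a minor, and since treewidth is minor-monotone, tw(G) ≥ tw(K_{4}) = 3. Combining the bounds, tw(G) = 3.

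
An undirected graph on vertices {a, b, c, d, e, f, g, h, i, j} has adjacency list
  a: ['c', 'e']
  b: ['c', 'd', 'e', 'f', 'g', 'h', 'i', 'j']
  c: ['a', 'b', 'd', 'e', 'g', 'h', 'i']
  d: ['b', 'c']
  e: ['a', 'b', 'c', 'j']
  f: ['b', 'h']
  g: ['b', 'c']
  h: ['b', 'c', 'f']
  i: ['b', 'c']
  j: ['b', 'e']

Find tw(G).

A width-2 tree decomposition is:
Bags: B1 = {b, c, h}  B2 = {b, c, i}  B3 = {b, c, e}  B4 = {a, c, e}  B5 = {b, c, g}  B6 = {b, c, d}  B7 = {b, e, j}  B8 = {b, f, h}
Tree: B1–B2, B1–B3, B3–B4, B3–B5, B1–B6, B3–B7, B1–B8
Each bag holds 3 vertices, so the decomposition has width 2, which upper-bounds the treewidth. On the other hand G contains the 3-clique {a, c, e}. A clique must lie in a single bag of any decomposition, so no decomposition can have width below 2. Combining the bounds, tw(G) = 2.

2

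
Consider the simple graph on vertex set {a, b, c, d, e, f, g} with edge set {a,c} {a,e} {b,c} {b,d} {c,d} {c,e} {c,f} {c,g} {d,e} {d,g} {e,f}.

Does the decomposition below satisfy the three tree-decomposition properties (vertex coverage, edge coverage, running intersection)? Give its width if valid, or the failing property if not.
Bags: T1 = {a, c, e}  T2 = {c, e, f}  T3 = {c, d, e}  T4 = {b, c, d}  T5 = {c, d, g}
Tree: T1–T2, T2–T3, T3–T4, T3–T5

Vertex coverage: the bags together contain {a, b, c, d, e, f, g}, the full vertex set. Edge coverage: each edge of G has both endpoints in at least one bag. Running intersection: for every vertex, the bags containing it form a connected subtree. All three properties hold, so this is a valid tree decomposition of width max|bag| − 1 = 2, and hence tw(G) ≤ 2.

Yes; width 2.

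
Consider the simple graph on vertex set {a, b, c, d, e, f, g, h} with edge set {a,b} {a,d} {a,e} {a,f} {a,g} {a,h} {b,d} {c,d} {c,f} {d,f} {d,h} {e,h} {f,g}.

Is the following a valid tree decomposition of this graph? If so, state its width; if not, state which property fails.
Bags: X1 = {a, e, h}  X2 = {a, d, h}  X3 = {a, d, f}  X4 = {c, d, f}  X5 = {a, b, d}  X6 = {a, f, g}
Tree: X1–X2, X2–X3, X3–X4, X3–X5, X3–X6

Every vertex of G appears in some bag (union = {a, b, c, d, e, f, g, h}); every edge is covered by a bag; and for each vertex v the set of bags containing v is connected in the bag tree. The decomposition is therefore valid. The largest bag has 3 vertices, so the width is 2.

Yes; width 2.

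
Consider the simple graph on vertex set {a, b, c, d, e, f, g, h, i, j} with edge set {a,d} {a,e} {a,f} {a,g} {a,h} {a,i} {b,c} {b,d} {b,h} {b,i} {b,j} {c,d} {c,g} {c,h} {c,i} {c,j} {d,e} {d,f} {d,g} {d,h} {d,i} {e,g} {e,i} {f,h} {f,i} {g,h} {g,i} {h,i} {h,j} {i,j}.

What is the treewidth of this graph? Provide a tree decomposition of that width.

Every bag has size at most 5, so the width is 5 − 1 = 4 and tw(G) ≤ 4. On the other hand G contains the 5-clique {a, d, e, g, i}. A clique must lie in a single bag of any decomposition, so no decomposition can have width below 4. Combining the bounds, tw(G) = 4.

Treewidth 4.
One such decomposition:
Bags: B1 = {c, d, g, h, i}  B2 = {a, d, g, h, i}  B3 = {b, c, d, h, i}  B4 = {a, d, e, g, i}  B5 = {b, c, h, i, j}  B6 = {a, d, f, h, i}
Tree: B1–B2, B1–B3, B2–B4, B3–B5, B2–B6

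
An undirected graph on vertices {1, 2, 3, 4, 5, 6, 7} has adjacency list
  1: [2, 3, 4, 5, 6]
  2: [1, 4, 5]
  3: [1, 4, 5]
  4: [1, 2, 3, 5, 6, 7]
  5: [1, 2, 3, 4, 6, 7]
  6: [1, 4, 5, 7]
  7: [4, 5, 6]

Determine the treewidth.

A width-3 tree decomposition is:
Bags: B1 = {1, 3, 4, 5}  B2 = {1, 4, 5, 6}  B3 = {4, 5, 6, 7}  B4 = {1, 2, 4, 5}
Tree: B1–B2, B2–B3, B1–B4
Each bag holds 4 vertices, so the decomposition has width 3, which upper-bounds the treewidth. For the lower bound, the 4 vertices {1, 2, 4, 5} are pairwise adjacent, and any tree decomposition puts a clique entirely inside one bag — forcing width ≥ 3. Combining the bounds, tw(G) = 3.

3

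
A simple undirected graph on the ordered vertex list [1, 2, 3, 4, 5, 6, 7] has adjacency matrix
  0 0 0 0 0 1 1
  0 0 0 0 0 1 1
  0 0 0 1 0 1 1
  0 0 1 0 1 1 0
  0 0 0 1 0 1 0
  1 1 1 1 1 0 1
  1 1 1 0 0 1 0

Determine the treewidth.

A width-2 tree decomposition is:
Bags: B1 = {3, 4, 6}  B2 = {3, 6, 7}  B3 = {4, 5, 6}  B4 = {2, 6, 7}  B5 = {1, 6, 7}
Tree: B1–B2, B1–B3, B2–B4, B4–B5
Every bag has size at most 3, so the width is 3 − 1 = 2 and tw(G) ≤ 2. Conversely, {3, 4, 6} is a clique of size 3, and the vertices of any clique must share a bag in every tree decomposition; so some bag has ≥ 3 vertices and tw(G) ≥ 2. Therefore the treewidth is 2.

2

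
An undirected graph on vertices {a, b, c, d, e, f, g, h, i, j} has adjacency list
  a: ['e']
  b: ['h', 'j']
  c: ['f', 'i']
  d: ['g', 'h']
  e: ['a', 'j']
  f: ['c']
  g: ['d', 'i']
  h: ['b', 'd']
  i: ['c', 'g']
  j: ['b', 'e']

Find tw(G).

1

A width-1 tree decomposition is:
Bags: B1 = {c, f}  B2 = {c, i}  B3 = {g, i}  B4 = {d, g}  B5 = {d, h}  B6 = {b, h}  B7 = {b, j}  B8 = {e, j}  B9 = {a, e}
Tree: B1–B2, B2–B3, B3–B4, B4–B5, B5–B6, B6–B7, B7–B8, B8–B9
Each bag holds 2 vertices, so the decomposition has width 1, which upper-bounds the treewidth. G has an edge, so its treewidth is at least 1. The upper and lower bounds meet at 1, so that is the treewidth.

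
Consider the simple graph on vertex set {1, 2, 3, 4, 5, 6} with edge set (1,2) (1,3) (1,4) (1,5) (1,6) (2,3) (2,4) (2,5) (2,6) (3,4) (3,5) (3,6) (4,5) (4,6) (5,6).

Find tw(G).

5

A width-5 tree decomposition is:
Bags: B1 = {1, 2, 3, 4, 5, 6}
Tree: (single bag)
With just one bag of size 6, the width is 6 − 1 = 5, so tw(G) ≤ 5. For the lower bound, the 6 vertices {1, 2, 3, 4, 5, 6} are pairwise adjacent, and any tree decomposition puts a clique entirely inside one bag — forcing width ≥ 5. Therefore the treewidth is 5.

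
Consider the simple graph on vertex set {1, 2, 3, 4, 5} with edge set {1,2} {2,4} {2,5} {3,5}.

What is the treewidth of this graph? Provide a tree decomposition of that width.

Each bag holds 2 vertices, so the decomposition has width 1, which upper-bounds the treewidth. Since G has at least one edge (e.g. 5–2), it is not an edgeless graph, so tw(G) ≥ 1. Hence tw(G) = 1 exactly.

Treewidth 1.
Bags: B1 = {2, 5}  B2 = {1, 2}  B3 = {3, 5}  B4 = {2, 4}
Tree: B1–B2, B1–B3, B2–B4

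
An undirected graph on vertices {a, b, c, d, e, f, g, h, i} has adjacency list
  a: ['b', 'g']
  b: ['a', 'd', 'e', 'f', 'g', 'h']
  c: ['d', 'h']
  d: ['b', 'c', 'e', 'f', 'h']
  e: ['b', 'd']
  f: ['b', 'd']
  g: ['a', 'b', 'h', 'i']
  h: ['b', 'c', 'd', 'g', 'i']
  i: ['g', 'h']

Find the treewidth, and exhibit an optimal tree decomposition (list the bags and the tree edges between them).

Every bag has size at most 3, so the width is 3 − 1 = 2 and tw(G) ≤ 2. On the other hand G contains the 3-clique {c, d, h}. A clique must lie in a single bag of any decomposition, so no decomposition can have width below 2. The upper and lower bounds meet at 2, so that is the treewidth.

Treewidth 2.
One optimal decomposition is:
Bags: B1 = {b, d, e}  B2 = {b, d, h}  B3 = {b, g, h}  B4 = {g, h, i}  B5 = {a, b, g}  B6 = {c, d, h}  B7 = {b, d, f}
Tree: B1–B2, B2–B3, B3–B4, B3–B5, B2–B6, B1–B7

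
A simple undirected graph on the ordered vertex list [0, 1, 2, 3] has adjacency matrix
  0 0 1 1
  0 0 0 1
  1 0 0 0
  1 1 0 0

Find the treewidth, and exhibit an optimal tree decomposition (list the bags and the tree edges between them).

Treewidth 1.
One optimal decomposition is:
Bags: B1 = {0, 3}  B2 = {0, 2}  B3 = {1, 3}
Tree: B1–B2, B1–B3

Each bag holds 2 vertices, so the decomposition has width 1, which upper-bounds the treewidth. G has an edge, so its treewidth is at least 1. Combining the bounds, tw(G) = 1.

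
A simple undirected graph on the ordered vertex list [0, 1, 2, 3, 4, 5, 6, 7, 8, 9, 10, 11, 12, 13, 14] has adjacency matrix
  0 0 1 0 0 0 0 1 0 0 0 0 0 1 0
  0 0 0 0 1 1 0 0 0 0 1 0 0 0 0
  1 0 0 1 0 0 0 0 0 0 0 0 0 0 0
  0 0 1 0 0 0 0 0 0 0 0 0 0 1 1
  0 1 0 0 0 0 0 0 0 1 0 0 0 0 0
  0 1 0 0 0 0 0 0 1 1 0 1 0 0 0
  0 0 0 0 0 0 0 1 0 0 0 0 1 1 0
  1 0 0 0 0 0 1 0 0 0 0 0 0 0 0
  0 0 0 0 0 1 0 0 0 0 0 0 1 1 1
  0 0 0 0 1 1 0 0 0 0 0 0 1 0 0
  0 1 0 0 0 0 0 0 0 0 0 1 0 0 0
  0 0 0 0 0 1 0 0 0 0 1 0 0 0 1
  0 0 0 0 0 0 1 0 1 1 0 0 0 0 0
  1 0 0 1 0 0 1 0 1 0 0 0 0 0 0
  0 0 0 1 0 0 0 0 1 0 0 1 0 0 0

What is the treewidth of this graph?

A width-3 tree decomposition is:
Bags: B1 = {1, 4, 10, 11}  B2 = {1, 4, 5, 11}  B3 = {4, 5, 9, 11}  B4 = {5, 9, 11, 14}  B5 = {5, 8, 9, 14}  B6 = {8, 9, 12, 14}  B7 = {3, 8, 12, 14}  B8 = {3, 8, 12, 13}  B9 = {3, 6, 12, 13}  B10 = {2, 3, 6, 13}  B11 = {0, 2, 6, 13}  B12 = {0, 2, 6, 7}
Tree: B1–B2, B2–B3, B3–B4, B4–B5, B5–B6, B6–B7, B7–B8, B8–B9, B9–B10, B10–B11, B11–B12
Every bag has size at most 4, so the width is 4 − 1 = 3 and tw(G) ≤ 3. For the lower bound: the 4 vertex sets {1,4,10}, {11}, {5}, {8,9,12,14} are disjoint, each induces a connected subgraph, and every pair is joined by at least one edge of G. Contracting each set to a single vertex therefore yields K_{4} as a minor, and since treewidth is minor-monotone, tw(G) ≥ tw(K_{4}) = 3. Therefore the treewidth is 3.

3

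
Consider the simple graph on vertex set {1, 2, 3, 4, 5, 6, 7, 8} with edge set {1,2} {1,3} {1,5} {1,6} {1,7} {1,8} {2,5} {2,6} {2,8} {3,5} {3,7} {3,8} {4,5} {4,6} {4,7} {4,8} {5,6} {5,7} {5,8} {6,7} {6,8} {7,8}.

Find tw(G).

A width-4 tree decomposition is:
Bags: B1 = {1, 5, 6, 7, 8}  B2 = {1, 3, 5, 7, 8}  B3 = {1, 2, 5, 6, 8}  B4 = {4, 5, 6, 7, 8}
Tree: B1–B2, B1–B3, B1–B4
Each bag holds 5 vertices, so the decomposition has width 4, which upper-bounds the treewidth. For the lower bound, the 5 vertices {1, 3, 5, 7, 8} are pairwise adjacent, and any tree decomposition puts a clique entirely inside one bag — forcing width ≥ 4. The upper and lower bounds meet at 4, so that is the treewidth.

4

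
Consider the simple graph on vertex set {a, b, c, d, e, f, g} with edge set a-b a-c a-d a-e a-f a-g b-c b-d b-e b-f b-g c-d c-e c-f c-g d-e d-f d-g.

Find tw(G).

4

A width-4 tree decomposition is:
Bags: B1 = {a, b, c, d, g}  B2 = {a, b, c, d, f}  B3 = {a, b, c, d, e}
Tree: B1–B2, B2–B3
Each bag holds 5 vertices, so the decomposition has width 4, which upper-bounds the treewidth. Conversely, {a, b, c, d, g} is a clique of size 5, and the vertices of any clique must share a bag in every tree decomposition; so some bag has ≥ 5 vertices and tw(G) ≥ 4. Therefore the treewidth is 4.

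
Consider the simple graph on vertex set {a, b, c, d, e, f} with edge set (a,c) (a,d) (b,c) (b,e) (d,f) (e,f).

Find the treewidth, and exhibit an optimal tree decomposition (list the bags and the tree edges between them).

The largest bag has 3 vertices, giving width 2; this decomposition certifies tw(G) ≤ 2. For the lower bound, G contains the cycle e–f–d–a–c–b–e, so G is not a forest; only forests have treewidth ≤ 1, hence tw(G) ≥ 2. Hence tw(G) = 2 exactly.

Treewidth 2.
One such decomposition:
Bags: B1 = {d, e, f}  B2 = {a, d, e}  B3 = {a, c, e}  B4 = {b, c, e}
Tree: B1–B2, B2–B3, B3–B4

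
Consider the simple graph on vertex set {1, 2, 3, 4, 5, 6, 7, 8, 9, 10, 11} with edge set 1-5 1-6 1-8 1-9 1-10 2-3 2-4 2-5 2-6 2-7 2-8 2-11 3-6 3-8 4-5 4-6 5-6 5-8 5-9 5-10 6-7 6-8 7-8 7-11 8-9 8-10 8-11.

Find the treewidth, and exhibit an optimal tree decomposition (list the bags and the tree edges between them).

Treewidth 3.
Bags: B1 = {1, 5, 8, 10}  B2 = {1, 5, 6, 8}  B3 = {2, 5, 6, 8}  B4 = {1, 5, 8, 9}  B5 = {2, 6, 7, 8}  B6 = {2, 4, 5, 6}  B7 = {2, 7, 8, 11}  B8 = {2, 3, 6, 8}
Tree: B1–B2, B2–B3, B2–B4, B3–B5, B3–B6, B5–B7, B5–B8

Every bag has size at most 4, so the width is 4 − 1 = 3 and tw(G) ≤ 3. Conversely, {1, 5, 8, 9} is a clique of size 4, and the vertices of any clique must share a bag in every tree decomposition; so some bag has ≥ 4 vertices and tw(G) ≥ 3. Combining the bounds, tw(G) = 3.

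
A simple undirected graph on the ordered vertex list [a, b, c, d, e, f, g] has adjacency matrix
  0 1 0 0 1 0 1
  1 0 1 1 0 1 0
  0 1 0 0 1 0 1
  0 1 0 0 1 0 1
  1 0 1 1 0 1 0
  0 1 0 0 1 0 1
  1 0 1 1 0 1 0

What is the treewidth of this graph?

3

A width-3 tree decomposition is:
Bags: B1 = {a, b, e, g}  B2 = {b, e, f, g}  B3 = {b, d, e, g}  B4 = {b, c, e, g}
Tree: B1–B2, B2–B3, B3–B4
The largest bag has 4 vertices, giving width 3; this decomposition certifies tw(G) ≤ 3. For the lower bound: the 4 vertex sets {a,e}, {b,f}, {g}, {d} are disjoint, each induces a connected subgraph, and every pair is joined by at least one edge of G. Contracting each set to a single vertex therefore yields K_{4} as a minor, and since treewidth is minor-monotone, tw(G) ≥ tw(K_{4}) = 3. Combining the bounds, tw(G) = 3.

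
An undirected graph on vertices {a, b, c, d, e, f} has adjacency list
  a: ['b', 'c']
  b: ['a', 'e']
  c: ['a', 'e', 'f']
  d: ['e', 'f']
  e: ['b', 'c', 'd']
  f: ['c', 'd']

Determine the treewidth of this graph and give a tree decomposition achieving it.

Every bag has size at most 3, so the width is 3 − 1 = 2 and tw(G) ≤ 2. Since f–d–e–c–f is a cycle in G, G is not acyclic. Forests are exactly the graphs of treewidth ≤ 1, so tw(G) ≥ 2. Hence tw(G) = 2 exactly.

Treewidth 2.
Bags: B1 = {c, d, f}  B2 = {c, d, e}  B3 = {a, c, e}  B4 = {a, b, e}
Tree: B1–B2, B2–B3, B3–B4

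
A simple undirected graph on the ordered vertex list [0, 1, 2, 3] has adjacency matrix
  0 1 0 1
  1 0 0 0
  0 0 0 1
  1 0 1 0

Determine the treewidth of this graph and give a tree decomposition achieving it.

The largest bag has 2 vertices, giving width 1; this decomposition certifies tw(G) ≤ 1. G has an edge, so its treewidth is at least 1. The upper and lower bounds meet at 1, so that is the treewidth.

Treewidth 1.
Bags: B1 = {2, 3}  B2 = {0, 3}  B3 = {0, 1}
Tree: B1–B2, B2–B3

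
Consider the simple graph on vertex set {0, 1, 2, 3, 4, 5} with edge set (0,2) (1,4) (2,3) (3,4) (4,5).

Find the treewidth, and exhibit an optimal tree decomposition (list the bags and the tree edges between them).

Every bag has size at most 2, so the width is 2 − 1 = 1 and tw(G) ≤ 1. Any graph with an edge has treewidth ≥ 1, and G has the edge 3–2. Therefore the treewidth is 1.

Treewidth 1.
One such decomposition:
Bags: B1 = {2, 3}  B2 = {0, 2}  B3 = {3, 4}  B4 = {1, 4}  B5 = {4, 5}
Tree: B1–B2, B1–B3, B3–B4, B3–B5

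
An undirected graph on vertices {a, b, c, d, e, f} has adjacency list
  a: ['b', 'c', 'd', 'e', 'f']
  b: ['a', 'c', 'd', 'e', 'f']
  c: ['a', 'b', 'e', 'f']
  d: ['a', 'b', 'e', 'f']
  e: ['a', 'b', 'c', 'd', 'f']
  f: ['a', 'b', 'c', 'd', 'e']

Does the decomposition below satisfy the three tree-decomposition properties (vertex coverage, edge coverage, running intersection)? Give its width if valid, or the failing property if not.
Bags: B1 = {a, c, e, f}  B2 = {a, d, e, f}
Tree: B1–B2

A tree decomposition must satisfy three properties: every vertex lies in some bag; for every edge, both endpoints lie together in some bag; and for every vertex, the bags containing it form a connected subtree. Here vertex b appears in no bag, so the decomposition is invalid.

No — vertex b appears in no bag.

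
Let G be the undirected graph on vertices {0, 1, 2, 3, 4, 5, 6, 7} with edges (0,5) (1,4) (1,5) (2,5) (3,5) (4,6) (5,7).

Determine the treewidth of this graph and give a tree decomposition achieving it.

The largest bag has 2 vertices, giving width 1; this decomposition certifies tw(G) ≤ 1. Any graph with an edge has treewidth ≥ 1, and G has the edge 5–2. Therefore the treewidth is 1.

Treewidth 1.
One such decomposition:
Bags: B1 = {2, 5}  B2 = {1, 5}  B3 = {1, 4}  B4 = {3, 5}  B5 = {5, 7}  B6 = {0, 5}  B7 = {4, 6}
Tree: B1–B2, B2–B3, B2–B4, B4–B5, B1–B6, B3–B7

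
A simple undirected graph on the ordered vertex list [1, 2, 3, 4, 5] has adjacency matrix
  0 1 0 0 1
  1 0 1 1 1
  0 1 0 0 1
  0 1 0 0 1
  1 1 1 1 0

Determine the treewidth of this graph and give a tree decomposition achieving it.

Each bag holds 3 vertices, so the decomposition has width 2, which upper-bounds the treewidth. For the lower bound, the 3 vertices {1, 2, 5} are pairwise adjacent, and any tree decomposition puts a clique entirely inside one bag — forcing width ≥ 2. Hence tw(G) = 2 exactly.

Treewidth 2.
One optimal decomposition is:
Bags: B1 = {2, 3, 5}  B2 = {1, 2, 5}  B3 = {2, 4, 5}
Tree: B1–B2, B1–B3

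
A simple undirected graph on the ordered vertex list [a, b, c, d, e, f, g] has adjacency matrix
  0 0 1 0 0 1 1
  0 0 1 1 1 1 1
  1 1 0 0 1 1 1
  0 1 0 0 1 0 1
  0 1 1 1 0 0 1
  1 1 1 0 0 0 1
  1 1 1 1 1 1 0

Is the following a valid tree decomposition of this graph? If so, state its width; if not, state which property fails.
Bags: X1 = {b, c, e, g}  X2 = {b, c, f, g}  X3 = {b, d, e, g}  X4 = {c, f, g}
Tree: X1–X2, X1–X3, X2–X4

A tree decomposition must satisfy three properties: every vertex lies in some bag; for every edge, both endpoints lie together in some bag; and for every vertex, the bags containing it form a connected subtree. Here vertex a appears in no bag, so the decomposition is invalid.

No — vertex a appears in no bag.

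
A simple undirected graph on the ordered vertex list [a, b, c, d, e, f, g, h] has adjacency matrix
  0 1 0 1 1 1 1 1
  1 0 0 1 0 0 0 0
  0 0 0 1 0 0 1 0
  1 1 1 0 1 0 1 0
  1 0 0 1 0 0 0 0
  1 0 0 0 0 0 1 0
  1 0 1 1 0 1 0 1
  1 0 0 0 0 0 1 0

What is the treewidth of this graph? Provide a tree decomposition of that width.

Treewidth 2.
One such decomposition:
Bags: B1 = {a, d, g}  B2 = {a, g, h}  B3 = {a, b, d}  B4 = {c, d, g}  B5 = {a, f, g}  B6 = {a, d, e}
Tree: B1–B2, B1–B3, B1–B4, B2–B5, B1–B6

Every bag has size at most 3, so the width is 3 − 1 = 2 and tw(G) ≤ 2. Conversely, {c, d, g} is a clique of size 3, and the vertices of any clique must share a bag in every tree decomposition; so some bag has ≥ 3 vertices and tw(G) ≥ 2. Therefore the treewidth is 2.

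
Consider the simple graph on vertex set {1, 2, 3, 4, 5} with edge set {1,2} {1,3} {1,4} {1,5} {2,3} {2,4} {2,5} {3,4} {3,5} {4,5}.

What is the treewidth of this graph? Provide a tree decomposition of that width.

With just one bag of size 5, the width is 5 − 1 = 4, so tw(G) ≤ 4. Conversely, {1, 2, 3, 4, 5} is a clique of size 5, and the vertices of any clique must share a bag in every tree decomposition; so some bag has ≥ 5 vertices and tw(G) ≥ 4. Hence tw(G) = 4 exactly.

Treewidth 4.
One optimal decomposition is:
Bags: B1 = {1, 2, 3, 4, 5}
Tree: (single bag)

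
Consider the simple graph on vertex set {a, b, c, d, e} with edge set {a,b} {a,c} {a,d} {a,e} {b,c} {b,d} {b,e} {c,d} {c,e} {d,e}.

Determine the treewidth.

4

A width-4 tree decomposition is:
Bags: B1 = {a, b, c, d, e}
Tree: (single bag)
A single bag containing all 5 vertices is trivially a valid decomposition of width 4. On the other hand G contains the 5-clique {a, b, c, d, e}. A clique must lie in a single bag of any decomposition, so no decomposition can have width below 4. Hence tw(G) = 4 exactly.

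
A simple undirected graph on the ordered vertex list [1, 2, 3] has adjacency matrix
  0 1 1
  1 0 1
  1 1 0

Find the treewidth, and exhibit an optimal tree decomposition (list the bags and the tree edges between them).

Treewidth 2.
Bags: B1 = {1, 2, 3}
Tree: (single bag)

A single bag containing all 3 vertices is trivially a valid decomposition of width 2. On the other hand G contains the 3-clique {1, 2, 3}. A clique must lie in a single bag of any decomposition, so no decomposition can have width below 2. Combining the bounds, tw(G) = 2.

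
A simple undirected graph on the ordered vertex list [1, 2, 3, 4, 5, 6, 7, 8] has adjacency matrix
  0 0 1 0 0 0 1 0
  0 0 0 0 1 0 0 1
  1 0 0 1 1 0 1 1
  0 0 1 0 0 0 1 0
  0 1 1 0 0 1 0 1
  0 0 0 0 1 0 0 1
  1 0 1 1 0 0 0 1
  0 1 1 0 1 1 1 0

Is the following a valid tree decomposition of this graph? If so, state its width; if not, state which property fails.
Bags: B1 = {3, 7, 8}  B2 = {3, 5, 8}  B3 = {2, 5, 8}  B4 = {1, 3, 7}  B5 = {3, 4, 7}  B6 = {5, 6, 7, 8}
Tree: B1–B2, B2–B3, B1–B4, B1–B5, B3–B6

No — bags containing vertex 7 are not connected in the tree.

A tree decomposition must satisfy three properties: every vertex lies in some bag; for every edge, both endpoints lie together in some bag; and for every vertex, the bags containing it form a connected subtree. Here bags containing vertex 7 are not connected in the tree, so the decomposition is invalid.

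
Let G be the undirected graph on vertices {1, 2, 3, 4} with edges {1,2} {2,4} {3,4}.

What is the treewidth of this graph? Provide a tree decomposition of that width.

Treewidth 1.
Bags: B1 = {3, 4}  B2 = {2, 4}  B3 = {1, 2}
Tree: B1–B2, B2–B3

Every bag has size at most 2, so the width is 2 − 1 = 1 and tw(G) ≤ 1. G has an edge, so its treewidth is at least 1. Therefore the treewidth is 1.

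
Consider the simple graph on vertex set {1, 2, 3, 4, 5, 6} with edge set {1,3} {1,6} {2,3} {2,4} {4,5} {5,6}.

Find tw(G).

2

A width-2 tree decomposition is:
Bags: B1 = {1, 5, 6}  B2 = {1, 4, 5}  B3 = {1, 2, 4}  B4 = {1, 2, 3}
Tree: B1–B2, B2–B3, B3–B4
Every bag has size at most 3, so the width is 3 − 1 = 2 and tw(G) ≤ 2. For the lower bound, G contains the cycle 1–6–5–4–2–3–1, so G is not a forest; only forests have treewidth ≤ 1, hence tw(G) ≥ 2. Hence tw(G) = 2 exactly.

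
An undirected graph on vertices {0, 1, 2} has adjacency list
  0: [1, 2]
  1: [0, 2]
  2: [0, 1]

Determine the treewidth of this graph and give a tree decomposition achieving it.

Treewidth 2.
One such decomposition:
Bags: B1 = {0, 1, 2}
Tree: (single bag)

With just one bag of size 3, the width is 3 − 1 = 2, so tw(G) ≤ 2. For the lower bound, the 3 vertices {0, 1, 2} are pairwise adjacent, and any tree decomposition puts a clique entirely inside one bag — forcing width ≥ 2. Hence tw(G) = 2 exactly.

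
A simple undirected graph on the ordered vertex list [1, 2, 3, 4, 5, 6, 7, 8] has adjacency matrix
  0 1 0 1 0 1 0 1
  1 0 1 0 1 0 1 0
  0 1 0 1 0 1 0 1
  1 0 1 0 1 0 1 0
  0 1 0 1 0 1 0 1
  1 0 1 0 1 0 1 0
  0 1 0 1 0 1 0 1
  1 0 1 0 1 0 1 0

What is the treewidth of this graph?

4

A width-4 tree decomposition is:
Bags: B1 = {1, 3, 4, 5, 7}  B2 = {1, 3, 5, 6, 7}  B3 = {1, 3, 5, 7, 8}  B4 = {1, 2, 3, 5, 7}
Tree: B1–B2, B2–B3, B3–B4
The largest bag has 5 vertices, giving width 4; this decomposition certifies tw(G) ≤ 4. For the lower bound: the 5 vertex sets {4,7}, {5,6}, {1,8}, {3}, {2} are disjoint, each induces a connected subgraph, and every pair is joined by at least one edge of G. Contracting each set to a single vertex therefore yields K_{5} as a minor, and since treewidth is minor-monotone, tw(G) ≥ tw(K_{5}) = 4. Therefore the treewidth is 4.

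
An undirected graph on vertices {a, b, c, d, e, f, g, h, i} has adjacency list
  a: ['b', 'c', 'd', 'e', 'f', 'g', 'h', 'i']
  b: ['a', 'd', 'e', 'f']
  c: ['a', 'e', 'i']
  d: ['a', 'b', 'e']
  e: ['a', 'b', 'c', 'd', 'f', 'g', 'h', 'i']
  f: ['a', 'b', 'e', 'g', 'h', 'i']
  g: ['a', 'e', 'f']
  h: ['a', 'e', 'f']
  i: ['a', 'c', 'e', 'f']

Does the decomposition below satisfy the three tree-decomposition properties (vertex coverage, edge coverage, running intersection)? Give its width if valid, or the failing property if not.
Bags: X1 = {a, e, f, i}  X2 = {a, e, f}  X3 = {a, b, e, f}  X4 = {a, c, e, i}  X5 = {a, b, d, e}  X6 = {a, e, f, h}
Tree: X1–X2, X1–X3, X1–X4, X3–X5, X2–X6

No — vertex g appears in no bag.

A tree decomposition must satisfy three properties: every vertex lies in some bag; for every edge, both endpoints lie together in some bag; and for every vertex, the bags containing it form a connected subtree. Here vertex g appears in no bag, so the decomposition is invalid.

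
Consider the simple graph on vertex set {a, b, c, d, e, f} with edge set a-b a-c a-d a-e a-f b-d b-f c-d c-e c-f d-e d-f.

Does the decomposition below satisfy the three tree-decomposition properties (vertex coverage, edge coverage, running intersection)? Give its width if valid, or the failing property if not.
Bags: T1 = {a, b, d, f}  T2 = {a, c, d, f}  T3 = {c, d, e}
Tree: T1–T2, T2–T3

No — edge (a,e) lies in no bag.

A tree decomposition must satisfy three properties: every vertex lies in some bag; for every edge, both endpoints lie together in some bag; and for every vertex, the bags containing it form a connected subtree. Here edge (a,e) lies in no bag, so the decomposition is invalid.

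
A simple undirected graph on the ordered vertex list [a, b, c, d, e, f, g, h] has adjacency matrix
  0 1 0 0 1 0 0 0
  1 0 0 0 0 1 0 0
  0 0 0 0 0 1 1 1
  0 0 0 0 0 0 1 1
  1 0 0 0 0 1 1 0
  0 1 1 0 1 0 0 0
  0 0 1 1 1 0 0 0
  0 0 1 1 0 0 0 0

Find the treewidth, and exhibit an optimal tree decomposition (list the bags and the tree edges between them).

Treewidth 2.
Bags: B1 = {a, b, e}  B2 = {b, e, f}  B3 = {e, f, g}  B4 = {c, f, g}  B5 = {c, d, g}  B6 = {c, d, h}
Tree: B1–B2, B2–B3, B3–B4, B4–B5, B5–B6

Every bag has size at most 3, so the width is 3 − 1 = 2 and tw(G) ≤ 2. For the lower bound, G contains the cycle a–b–f–e–a, so G is not a forest; only forests have treewidth ≤ 1, hence tw(G) ≥ 2. Therefore the treewidth is 2.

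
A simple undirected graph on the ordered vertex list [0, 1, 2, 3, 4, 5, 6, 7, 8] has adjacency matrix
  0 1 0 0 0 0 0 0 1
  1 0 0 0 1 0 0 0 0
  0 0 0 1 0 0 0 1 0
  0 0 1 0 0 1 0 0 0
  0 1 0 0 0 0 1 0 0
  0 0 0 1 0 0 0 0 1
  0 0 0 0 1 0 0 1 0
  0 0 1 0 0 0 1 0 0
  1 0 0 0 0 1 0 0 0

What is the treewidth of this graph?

A width-2 tree decomposition is:
Bags: B1 = {2, 3, 7}  B2 = {3, 6, 7}  B3 = {3, 4, 6}  B4 = {1, 3, 4}  B5 = {0, 1, 3}  B6 = {0, 3, 8}  B7 = {3, 5, 8}
Tree: B1–B2, B2–B3, B3–B4, B4–B5, B5–B6, B6–B7
Each bag holds 3 vertices, so the decomposition has width 2, which upper-bounds the treewidth. For the lower bound, G contains the cycle 3–2–7–6–4–1–0–8–5–3, so G is not a forest; only forests have treewidth ≤ 1, hence tw(G) ≥ 2. Combining the bounds, tw(G) = 2.

2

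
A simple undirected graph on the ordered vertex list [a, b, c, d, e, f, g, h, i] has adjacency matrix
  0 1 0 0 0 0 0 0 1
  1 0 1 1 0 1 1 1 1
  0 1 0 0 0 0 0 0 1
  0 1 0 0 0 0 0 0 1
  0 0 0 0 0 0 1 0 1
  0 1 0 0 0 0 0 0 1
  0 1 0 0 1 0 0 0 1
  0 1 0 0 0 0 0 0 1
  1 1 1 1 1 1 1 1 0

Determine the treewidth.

A width-2 tree decomposition is:
Bags: B1 = {b, g, i}  B2 = {a, b, i}  B3 = {b, d, i}  B4 = {b, h, i}  B5 = {e, g, i}  B6 = {b, c, i}  B7 = {b, f, i}
Tree: B1–B2, B2–B3, B3–B4, B1–B5, B1–B6, B4–B7
Every bag has size at most 3, so the width is 3 − 1 = 2 and tw(G) ≤ 2. On the other hand G contains the 3-clique {e, g, i}. A clique must lie in a single bag of any decomposition, so no decomposition can have width below 2. The upper and lower bounds meet at 2, so that is the treewidth.

2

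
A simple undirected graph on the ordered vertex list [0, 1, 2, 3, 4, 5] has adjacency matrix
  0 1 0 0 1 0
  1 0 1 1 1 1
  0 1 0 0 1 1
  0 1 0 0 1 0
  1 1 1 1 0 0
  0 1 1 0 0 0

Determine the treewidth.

2

A width-2 tree decomposition is:
Bags: B1 = {0, 1, 4}  B2 = {1, 2, 4}  B3 = {1, 2, 5}  B4 = {1, 3, 4}
Tree: B1–B2, B2–B3, B2–B4
The largest bag has 3 vertices, giving width 2; this decomposition certifies tw(G) ≤ 2. Conversely, {0, 1, 4} is a clique of size 3, and the vertices of any clique must share a bag in every tree decomposition; so some bag has ≥ 3 vertices and tw(G) ≥ 2. Therefore the treewidth is 2.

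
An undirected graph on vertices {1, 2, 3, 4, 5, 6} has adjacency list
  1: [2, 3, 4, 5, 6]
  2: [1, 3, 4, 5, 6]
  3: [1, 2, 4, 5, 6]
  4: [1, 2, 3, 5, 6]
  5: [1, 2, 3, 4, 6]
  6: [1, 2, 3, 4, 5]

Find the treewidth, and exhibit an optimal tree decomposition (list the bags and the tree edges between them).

Treewidth 5.
One optimal decomposition is:
Bags: B1 = {1, 2, 3, 4, 5, 6}
Tree: (single bag)

With just one bag of size 6, the width is 6 − 1 = 5, so tw(G) ≤ 5. On the other hand G contains the 6-clique {1, 2, 3, 4, 5, 6}. A clique must lie in a single bag of any decomposition, so no decomposition can have width below 5. Hence tw(G) = 5 exactly.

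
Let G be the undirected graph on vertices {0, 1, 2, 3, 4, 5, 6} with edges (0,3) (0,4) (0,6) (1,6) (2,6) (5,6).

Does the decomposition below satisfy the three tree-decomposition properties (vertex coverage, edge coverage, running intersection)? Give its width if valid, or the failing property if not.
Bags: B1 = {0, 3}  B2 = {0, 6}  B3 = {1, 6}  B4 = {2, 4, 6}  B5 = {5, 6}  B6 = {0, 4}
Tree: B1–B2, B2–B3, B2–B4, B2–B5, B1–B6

No — bags containing vertex 4 are not connected in the tree.

A tree decomposition must satisfy three properties: every vertex lies in some bag; for every edge, both endpoints lie together in some bag; and for every vertex, the bags containing it form a connected subtree. Here bags containing vertex 4 are not connected in the tree, so the decomposition is invalid.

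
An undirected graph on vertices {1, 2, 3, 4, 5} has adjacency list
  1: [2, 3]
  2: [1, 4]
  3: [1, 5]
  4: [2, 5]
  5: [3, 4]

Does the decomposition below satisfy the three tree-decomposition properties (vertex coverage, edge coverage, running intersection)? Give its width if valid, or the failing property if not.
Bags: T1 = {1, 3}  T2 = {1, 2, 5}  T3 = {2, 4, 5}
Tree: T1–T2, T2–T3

No — edge (5,3) lies in no bag.

A tree decomposition must satisfy three properties: every vertex lies in some bag; for every edge, both endpoints lie together in some bag; and for every vertex, the bags containing it form a connected subtree. Here edge (5,3) lies in no bag, so the decomposition is invalid.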